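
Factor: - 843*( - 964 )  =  812652 = 2^2*3^1*241^1*281^1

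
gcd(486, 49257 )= 9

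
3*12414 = 37242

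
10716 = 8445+2271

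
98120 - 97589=531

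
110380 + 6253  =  116633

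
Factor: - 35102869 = - 35102869^1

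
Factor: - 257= -257^1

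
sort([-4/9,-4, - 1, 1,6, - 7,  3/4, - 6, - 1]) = [ - 7, - 6, - 4, - 1,-1, - 4/9, 3/4, 1, 6]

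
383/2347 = 383/2347=0.16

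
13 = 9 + 4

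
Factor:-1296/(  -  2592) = 1/2 = 2^( - 1) 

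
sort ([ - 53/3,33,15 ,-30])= [ - 30,-53/3, 15, 33 ]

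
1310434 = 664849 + 645585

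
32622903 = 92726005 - 60103102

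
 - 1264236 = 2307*( - 548)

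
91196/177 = 515 + 41/177 = 515.23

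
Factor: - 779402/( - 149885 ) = 2^1*5^( - 1 )*13^1 = 26/5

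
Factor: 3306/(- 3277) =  - 2^1*3^1 * 19^1*113^(-1 ) = - 114/113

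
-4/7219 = - 4/7219 = - 0.00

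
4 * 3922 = 15688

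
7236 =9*804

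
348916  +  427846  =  776762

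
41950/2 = 20975 =20975.00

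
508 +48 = 556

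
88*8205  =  722040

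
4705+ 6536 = 11241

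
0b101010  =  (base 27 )1f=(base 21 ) 20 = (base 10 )42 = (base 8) 52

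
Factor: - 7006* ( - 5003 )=35051018 = 2^1*31^1*113^1*5003^1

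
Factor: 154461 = 3^1*51487^1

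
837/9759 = 279/3253 = 0.09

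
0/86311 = 0 = 0.00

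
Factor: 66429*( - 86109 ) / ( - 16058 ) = 2^( - 1 )*3^3*7^( - 1) * 11^2*31^(  -  1)*37^ (-1)*61^1*28703^1 = 5720134761/16058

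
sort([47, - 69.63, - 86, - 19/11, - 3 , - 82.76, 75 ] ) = [ - 86,-82.76, -69.63 ,-3, - 19/11, 47 , 75 ] 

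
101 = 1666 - 1565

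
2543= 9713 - 7170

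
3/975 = 1/325 = 0.00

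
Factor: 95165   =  5^1*7^1*2719^1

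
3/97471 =3/97471 = 0.00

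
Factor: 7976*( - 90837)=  - 724515912 = - 2^3*3^2*997^1*10093^1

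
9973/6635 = 9973/6635=1.50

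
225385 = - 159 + 225544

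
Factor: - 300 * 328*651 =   -  64058400 = -2^5*3^2*5^2* 7^1 *31^1*41^1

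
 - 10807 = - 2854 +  - 7953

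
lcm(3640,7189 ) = 287560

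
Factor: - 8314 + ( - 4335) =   -  12649 = -7^1*13^1*139^1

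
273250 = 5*54650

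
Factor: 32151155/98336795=1949^(-1)*10091^( - 1 )* 6430231^1 = 6430231/19667359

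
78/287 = 78/287 = 0.27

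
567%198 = 171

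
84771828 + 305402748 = 390174576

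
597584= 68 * 8788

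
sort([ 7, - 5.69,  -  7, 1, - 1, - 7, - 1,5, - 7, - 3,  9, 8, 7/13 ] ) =[ - 7,-7, - 7, - 5.69 , - 3, - 1, - 1,7/13,  1, 5, 7, 8, 9]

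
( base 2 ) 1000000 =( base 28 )28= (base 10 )64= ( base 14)48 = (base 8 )100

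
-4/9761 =- 1 + 9757/9761 = -0.00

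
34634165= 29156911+5477254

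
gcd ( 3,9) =3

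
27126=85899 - 58773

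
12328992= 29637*416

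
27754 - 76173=-48419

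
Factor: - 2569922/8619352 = -2^ (-2)*7^(-1 )*29^1*59^1*149^( - 1)*751^1*1033^( - 1 ) = -1284961/4309676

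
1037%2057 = 1037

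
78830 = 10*7883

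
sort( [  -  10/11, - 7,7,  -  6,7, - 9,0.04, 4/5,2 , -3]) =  [ - 9,-7,  -  6, - 3,-10/11, 0.04,  4/5,2,7,7 ]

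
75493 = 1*75493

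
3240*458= 1483920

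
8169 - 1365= 6804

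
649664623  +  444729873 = 1094394496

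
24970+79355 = 104325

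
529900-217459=312441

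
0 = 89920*0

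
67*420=28140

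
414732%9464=7780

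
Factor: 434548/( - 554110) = - 217274/277055 = - 2^1*5^( - 1)*55411^( - 1)*108637^1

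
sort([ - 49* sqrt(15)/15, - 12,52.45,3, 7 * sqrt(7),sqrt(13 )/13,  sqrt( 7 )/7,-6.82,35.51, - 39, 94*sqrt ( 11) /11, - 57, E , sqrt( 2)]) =[-57, - 39, - 49*sqrt(15)/15, - 12,- 6.82, sqrt(13 ) /13, sqrt(7)/7,sqrt(2),E, 3,  7*sqrt(7), 94*sqrt(11)/11, 35.51,52.45] 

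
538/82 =269/41=6.56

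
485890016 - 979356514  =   - 493466498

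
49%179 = 49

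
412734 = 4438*93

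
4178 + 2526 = 6704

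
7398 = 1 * 7398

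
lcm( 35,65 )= 455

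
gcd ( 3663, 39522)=3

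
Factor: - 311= - 311^1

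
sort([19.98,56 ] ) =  [ 19.98,56]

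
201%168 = 33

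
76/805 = 76/805 = 0.09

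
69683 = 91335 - 21652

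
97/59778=97/59778  =  0.00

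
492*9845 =4843740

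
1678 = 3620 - 1942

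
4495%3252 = 1243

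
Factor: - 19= - 19^1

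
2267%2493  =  2267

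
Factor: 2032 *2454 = 2^5*3^1*127^1*409^1 = 4986528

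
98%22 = 10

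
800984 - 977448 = -176464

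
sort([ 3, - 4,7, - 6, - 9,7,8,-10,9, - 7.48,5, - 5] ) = [ -10, - 9, - 7.48, - 6, - 5 ,-4,3,5,7,7, 8,9 ] 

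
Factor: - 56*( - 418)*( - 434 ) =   -  10159072  =  - 2^5*7^2*11^1*19^1 *31^1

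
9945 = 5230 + 4715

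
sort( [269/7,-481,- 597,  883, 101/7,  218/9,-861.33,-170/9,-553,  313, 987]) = [-861.33, - 597,  -  553,-481 , - 170/9, 101/7 , 218/9 , 269/7, 313, 883, 987] 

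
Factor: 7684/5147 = 2^2 * 17^1 * 113^1*5147^( - 1 )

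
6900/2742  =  2 + 236/457= 2.52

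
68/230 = 34/115  =  0.30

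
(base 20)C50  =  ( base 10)4900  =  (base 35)400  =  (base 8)11444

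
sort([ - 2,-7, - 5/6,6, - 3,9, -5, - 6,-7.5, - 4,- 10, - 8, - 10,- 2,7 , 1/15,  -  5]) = [-10,-10, - 8, - 7.5,- 7, - 6, - 5, - 5,-4 ,- 3,  -  2,-2, - 5/6, 1/15, 6,7, 9]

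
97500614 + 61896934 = 159397548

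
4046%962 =198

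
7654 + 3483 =11137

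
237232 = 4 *59308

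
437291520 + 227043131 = 664334651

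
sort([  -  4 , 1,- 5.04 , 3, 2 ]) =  [-5.04,-4, 1, 2,  3 ]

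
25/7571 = 25/7571 =0.00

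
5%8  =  5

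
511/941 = 511/941 = 0.54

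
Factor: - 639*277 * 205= - 3^2*5^1*41^1*71^1*277^1 = - 36285615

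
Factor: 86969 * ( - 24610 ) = -2140307090=   - 2^1*5^1*23^1* 107^1*86969^1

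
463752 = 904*513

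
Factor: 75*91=6825 = 3^1*5^2*7^1*13^1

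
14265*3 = 42795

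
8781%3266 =2249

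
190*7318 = 1390420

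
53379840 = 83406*640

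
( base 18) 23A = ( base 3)222101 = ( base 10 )712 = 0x2c8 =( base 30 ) nm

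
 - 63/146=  - 63/146 = - 0.43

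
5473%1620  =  613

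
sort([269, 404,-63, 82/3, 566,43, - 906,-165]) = [-906, - 165,-63,  82/3, 43,269 , 404 , 566 ]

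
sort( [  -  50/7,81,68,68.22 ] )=[- 50/7,68, 68.22, 81 ] 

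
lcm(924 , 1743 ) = 76692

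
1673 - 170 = 1503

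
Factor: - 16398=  - 2^1*3^2 * 911^1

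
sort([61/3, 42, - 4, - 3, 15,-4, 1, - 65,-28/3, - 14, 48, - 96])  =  [ - 96, - 65,  -  14,-28/3, - 4, - 4, - 3, 1 , 15,61/3, 42, 48]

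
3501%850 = 101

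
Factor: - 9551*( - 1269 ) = 12120219  =  3^3*47^1*9551^1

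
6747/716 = 9  +  303/716 = 9.42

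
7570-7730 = - 160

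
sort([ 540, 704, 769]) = [ 540,704, 769]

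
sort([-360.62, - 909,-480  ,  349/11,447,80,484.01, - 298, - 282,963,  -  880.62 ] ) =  [  -  909, - 880.62,- 480, - 360.62 , - 298, - 282,349/11, 80,447, 484.01 , 963 ]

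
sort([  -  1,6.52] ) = [ - 1, 6.52]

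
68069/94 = 724 + 13/94 = 724.14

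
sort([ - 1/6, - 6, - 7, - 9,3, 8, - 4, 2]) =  [ - 9, - 7, - 6,-4, - 1/6, 2,  3 , 8] 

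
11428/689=16+ 404/689  =  16.59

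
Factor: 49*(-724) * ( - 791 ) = 28061516  =  2^2 * 7^3*113^1*181^1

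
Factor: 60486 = 2^1*3^1*17^1* 593^1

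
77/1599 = 77/1599 = 0.05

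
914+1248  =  2162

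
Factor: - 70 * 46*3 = -9660 = -2^2*3^1*5^1 *7^1*23^1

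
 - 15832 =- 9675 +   -  6157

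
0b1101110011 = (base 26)17P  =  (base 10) 883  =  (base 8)1563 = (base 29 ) 11D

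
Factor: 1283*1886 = 2419738  =  2^1*23^1*41^1*1283^1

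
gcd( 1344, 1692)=12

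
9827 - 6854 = 2973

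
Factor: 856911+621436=13^1 * 113719^1 = 1478347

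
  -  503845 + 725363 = 221518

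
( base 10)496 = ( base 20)14G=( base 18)19a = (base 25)JL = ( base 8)760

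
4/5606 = 2/2803 =0.00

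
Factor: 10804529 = 10804529^1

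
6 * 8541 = 51246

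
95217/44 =95217/44=   2164.02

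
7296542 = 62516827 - 55220285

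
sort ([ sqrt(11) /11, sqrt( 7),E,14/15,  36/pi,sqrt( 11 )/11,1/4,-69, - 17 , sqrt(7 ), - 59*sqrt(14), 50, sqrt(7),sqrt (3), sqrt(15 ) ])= [ - 59*sqrt( 14 ), - 69, - 17,1/4,sqrt(11) /11,  sqrt( 11)/11,14/15,sqrt(3), sqrt(7),sqrt(7),sqrt(7),E, sqrt ( 15 ) , 36/pi,50]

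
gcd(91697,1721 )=1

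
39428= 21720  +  17708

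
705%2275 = 705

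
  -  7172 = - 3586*2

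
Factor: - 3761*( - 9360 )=35202960 = 2^4*3^2*5^1 * 13^1*3761^1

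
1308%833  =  475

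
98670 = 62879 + 35791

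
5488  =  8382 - 2894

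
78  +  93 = 171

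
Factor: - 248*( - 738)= 183024  =  2^4 * 3^2*31^1*41^1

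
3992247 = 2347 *1701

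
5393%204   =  89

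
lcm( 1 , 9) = 9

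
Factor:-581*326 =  - 189406=-2^1*7^1*83^1*163^1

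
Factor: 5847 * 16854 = 2^1*3^2*53^2*1949^1 =98545338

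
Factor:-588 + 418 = - 170  =  - 2^1*5^1*17^1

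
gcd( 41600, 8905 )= 65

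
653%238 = 177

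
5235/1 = 5235 = 5235.00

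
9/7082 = 9/7082 = 0.00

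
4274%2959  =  1315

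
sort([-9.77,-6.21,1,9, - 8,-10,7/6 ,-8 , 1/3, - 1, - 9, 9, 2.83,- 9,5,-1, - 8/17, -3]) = [ - 10,- 9.77 , - 9, - 9, - 8, - 8, - 6.21,  -  3,- 1 , - 1, - 8/17, 1/3, 1,7/6, 2.83,5,9, 9] 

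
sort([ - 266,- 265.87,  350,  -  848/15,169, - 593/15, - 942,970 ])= [ - 942,-266 , - 265.87,-848/15, - 593/15, 169,  350 , 970 ] 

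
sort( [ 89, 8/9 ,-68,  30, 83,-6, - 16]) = [-68 , - 16, - 6,8/9, 30, 83,89 ] 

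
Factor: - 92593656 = -2^3*3^2*59^1 *71^1*307^1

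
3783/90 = 1261/30 = 42.03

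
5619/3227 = 5619/3227= 1.74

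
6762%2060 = 582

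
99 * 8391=830709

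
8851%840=451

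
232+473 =705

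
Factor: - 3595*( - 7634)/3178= 13722115/1589 = 5^1*  7^ ( - 1 )* 11^1*227^(-1 )*  347^1*719^1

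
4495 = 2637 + 1858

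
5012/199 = 25+37/199 = 25.19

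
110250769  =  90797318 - -19453451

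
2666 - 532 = 2134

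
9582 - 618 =8964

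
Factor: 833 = 7^2*17^1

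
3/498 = 1/166 = 0.01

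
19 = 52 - 33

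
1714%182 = 76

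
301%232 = 69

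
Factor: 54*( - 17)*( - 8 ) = 7344 = 2^4*3^3*17^1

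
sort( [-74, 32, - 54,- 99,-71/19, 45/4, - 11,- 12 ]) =[ - 99, - 74, - 54,-12, - 11, - 71/19,45/4, 32] 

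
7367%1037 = 108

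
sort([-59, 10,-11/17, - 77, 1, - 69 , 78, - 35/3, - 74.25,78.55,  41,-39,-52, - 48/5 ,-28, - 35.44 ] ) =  [-77,-74.25, - 69,  -  59,  -  52, - 39, - 35.44,-28,-35/3,-48/5, - 11/17, 1,  10, 41,  78, 78.55 ] 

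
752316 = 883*852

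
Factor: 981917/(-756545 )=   -  5^( - 1)*61^1*83^( - 1 )*1823^( - 1)*16097^1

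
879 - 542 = 337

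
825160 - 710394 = 114766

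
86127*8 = 689016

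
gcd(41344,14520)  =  8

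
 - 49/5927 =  - 49/5927 = - 0.01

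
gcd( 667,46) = 23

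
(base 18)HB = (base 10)317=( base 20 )FH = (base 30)AH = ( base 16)13D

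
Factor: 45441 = 3^5*11^1*17^1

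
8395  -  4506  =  3889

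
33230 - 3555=29675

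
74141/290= 74141/290  =  255.66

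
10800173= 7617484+3182689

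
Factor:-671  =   - 11^1*61^1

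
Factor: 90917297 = 90917297^1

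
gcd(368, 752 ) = 16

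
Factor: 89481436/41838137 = 2^2 * 11^1 * 97^(-1)*113^ ( - 1 )*347^(-1) * 184879^1 = 8134676/3803467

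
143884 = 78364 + 65520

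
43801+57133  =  100934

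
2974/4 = 743 + 1/2 = 743.50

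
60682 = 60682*1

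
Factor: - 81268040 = - 2^3*5^1*7^1* 290243^1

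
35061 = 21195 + 13866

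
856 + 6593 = 7449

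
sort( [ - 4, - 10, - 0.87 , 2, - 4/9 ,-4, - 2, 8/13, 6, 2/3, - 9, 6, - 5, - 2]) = [ - 10 , - 9, - 5 ,- 4, - 4, -2, - 2,-0.87, - 4/9,8/13 , 2/3, 2,  6, 6 ] 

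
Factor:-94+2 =-2^2*23^1 = - 92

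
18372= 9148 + 9224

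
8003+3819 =11822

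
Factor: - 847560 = - 2^3 * 3^1 * 5^1 *7^1*1009^1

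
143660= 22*6530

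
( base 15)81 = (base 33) 3m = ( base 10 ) 121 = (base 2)1111001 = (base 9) 144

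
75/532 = 75/532 = 0.14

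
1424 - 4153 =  - 2729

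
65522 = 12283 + 53239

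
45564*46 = 2095944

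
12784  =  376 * 34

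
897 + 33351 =34248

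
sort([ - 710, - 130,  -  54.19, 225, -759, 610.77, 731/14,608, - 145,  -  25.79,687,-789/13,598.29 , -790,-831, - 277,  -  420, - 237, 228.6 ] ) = [ - 831, - 790, - 759, - 710, -420,-277, - 237,-145, - 130, - 789/13, -54.19, - 25.79,  731/14, 225,228.6  ,  598.29,608 , 610.77,687]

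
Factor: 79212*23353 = 1849837836 =2^2*3^1*7^1*11^2*23^1*41^1*193^1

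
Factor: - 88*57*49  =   - 245784 = - 2^3*3^1  *  7^2*11^1 *19^1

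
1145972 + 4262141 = 5408113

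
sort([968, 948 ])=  [948,  968] 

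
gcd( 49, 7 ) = 7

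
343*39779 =13644197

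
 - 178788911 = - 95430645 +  - 83358266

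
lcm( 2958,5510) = 281010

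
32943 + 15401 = 48344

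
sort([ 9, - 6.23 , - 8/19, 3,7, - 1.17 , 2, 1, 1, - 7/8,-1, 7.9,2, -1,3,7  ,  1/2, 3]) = [ - 6.23,  -  1.17,  -  1 , - 1,  -  7/8, -8/19,  1/2, 1,1,  2, 2 , 3, 3, 3,  7, 7,7.9, 9]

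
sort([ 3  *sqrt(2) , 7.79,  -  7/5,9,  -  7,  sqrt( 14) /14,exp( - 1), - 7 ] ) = [ - 7, - 7,  -  7/5 , sqrt( 14)/14, exp ( - 1 ), 3  *sqrt(2) , 7.79, 9] 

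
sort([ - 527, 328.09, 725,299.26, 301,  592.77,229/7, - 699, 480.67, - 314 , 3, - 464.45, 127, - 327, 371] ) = [ - 699, - 527, - 464.45, - 327, - 314, 3, 229/7,  127, 299.26, 301,328.09,371,480.67, 592.77, 725 ]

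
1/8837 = 1/8837 = 0.00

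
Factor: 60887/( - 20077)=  - 17^( - 1) *1181^( - 1) * 60887^1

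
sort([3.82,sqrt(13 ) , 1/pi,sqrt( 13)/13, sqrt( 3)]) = [sqrt(13)/13,1/pi,  sqrt(3),sqrt ( 13 ), 3.82]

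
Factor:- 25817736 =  - 2^3*3^1*7^1*239^1*643^1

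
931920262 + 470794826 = 1402715088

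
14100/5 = 2820 = 2820.00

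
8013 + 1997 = 10010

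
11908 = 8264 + 3644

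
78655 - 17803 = 60852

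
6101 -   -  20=6121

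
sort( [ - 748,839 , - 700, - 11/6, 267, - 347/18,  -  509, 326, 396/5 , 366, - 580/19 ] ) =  [ - 748,-700,  -  509, - 580/19, - 347/18,- 11/6 , 396/5,267,326,  366,839]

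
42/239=42/239 =0.18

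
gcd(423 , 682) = 1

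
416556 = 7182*58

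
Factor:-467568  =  -2^4*3^2*17^1*191^1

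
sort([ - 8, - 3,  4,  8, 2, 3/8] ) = [ -8, - 3,3/8,  2,  4,  8 ]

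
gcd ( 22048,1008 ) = 16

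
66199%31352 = 3495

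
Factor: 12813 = 3^1*4271^1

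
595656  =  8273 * 72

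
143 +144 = 287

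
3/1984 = 3/1984 = 0.00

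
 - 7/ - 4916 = 7/4916 = 0.00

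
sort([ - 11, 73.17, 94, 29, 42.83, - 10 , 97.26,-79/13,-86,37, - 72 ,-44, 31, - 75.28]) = [- 86, - 75.28, - 72, - 44,-11, - 10, - 79/13, 29, 31,  37,42.83,  73.17, 94,97.26 ]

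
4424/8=553 = 553.00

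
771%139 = 76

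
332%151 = 30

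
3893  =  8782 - 4889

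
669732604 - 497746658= 171985946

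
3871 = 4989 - 1118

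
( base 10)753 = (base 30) P3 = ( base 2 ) 1011110001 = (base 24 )179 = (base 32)NH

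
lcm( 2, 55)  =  110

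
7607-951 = 6656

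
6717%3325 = 67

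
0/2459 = 0 = 0.00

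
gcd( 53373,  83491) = 1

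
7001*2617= 18321617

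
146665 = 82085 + 64580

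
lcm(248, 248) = 248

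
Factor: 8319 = 3^1 * 47^1*59^1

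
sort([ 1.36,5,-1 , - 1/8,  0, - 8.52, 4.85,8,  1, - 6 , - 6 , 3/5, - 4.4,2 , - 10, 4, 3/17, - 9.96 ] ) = [ - 10, - 9.96, - 8.52, - 6,  -  6,  -  4.4,  -  1, - 1/8 , 0, 3/17,3/5, 1,1.36 , 2 , 4,4.85,5,8]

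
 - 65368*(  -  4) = 261472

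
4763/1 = 4763 = 4763.00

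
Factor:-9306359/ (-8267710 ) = 2^(  -  1 )*5^( -1 )*11^( - 1 )*103^1*75161^( - 1 )*90353^1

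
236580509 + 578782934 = 815363443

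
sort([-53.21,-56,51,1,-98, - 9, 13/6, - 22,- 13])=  [ - 98, - 56 , - 53.21,- 22, - 13,-9, 1,13/6, 51]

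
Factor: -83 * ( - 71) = 71^1*83^1 = 5893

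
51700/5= 10340 = 10340.00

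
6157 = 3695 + 2462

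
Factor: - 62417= - 62417^1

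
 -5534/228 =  - 25 + 83/114 = - 24.27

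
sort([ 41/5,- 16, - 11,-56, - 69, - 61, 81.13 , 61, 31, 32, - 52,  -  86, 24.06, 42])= [  -  86, - 69,-61,- 56, - 52, - 16, - 11,  41/5, 24.06, 31, 32,42, 61,  81.13]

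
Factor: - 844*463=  -2^2*211^1*463^1 = - 390772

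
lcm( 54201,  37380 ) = 1084020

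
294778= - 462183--756961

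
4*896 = 3584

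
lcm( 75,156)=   3900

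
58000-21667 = 36333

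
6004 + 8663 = 14667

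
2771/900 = 3 + 71/900 = 3.08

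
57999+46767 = 104766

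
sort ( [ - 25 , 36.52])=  [ - 25,36.52 ]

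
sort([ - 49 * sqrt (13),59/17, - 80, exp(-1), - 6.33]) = [-49*sqrt(13),  -  80,  -  6.33,exp( - 1), 59/17 ]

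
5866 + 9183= 15049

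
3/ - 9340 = - 3/9340 =-0.00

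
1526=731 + 795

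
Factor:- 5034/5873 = - 2^1*3^1*7^( -1) = - 6/7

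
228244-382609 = -154365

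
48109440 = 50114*960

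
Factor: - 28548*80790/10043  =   - 2^3*3^3*5^1*  11^( - 2) * 13^1*61^1*83^(-1)*2693^1 = - 2306392920/10043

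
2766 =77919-75153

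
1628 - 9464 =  - 7836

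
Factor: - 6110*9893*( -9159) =553627020570= 2^1*3^1* 5^1*13^2*43^1*47^1*71^1 *761^1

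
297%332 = 297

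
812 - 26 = 786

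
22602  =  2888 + 19714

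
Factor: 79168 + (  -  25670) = 2^1*23^1 * 1163^1=53498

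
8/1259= 8/1259 =0.01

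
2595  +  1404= 3999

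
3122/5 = 624  +  2/5  =  624.40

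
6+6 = 12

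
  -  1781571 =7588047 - 9369618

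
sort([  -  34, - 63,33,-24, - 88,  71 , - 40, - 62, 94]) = [ - 88, - 63, - 62, - 40,-34, - 24,  33,71,  94]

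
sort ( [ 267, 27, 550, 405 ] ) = [ 27, 267,405, 550 ] 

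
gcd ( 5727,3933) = 69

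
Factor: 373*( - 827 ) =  - 308471 = -  373^1 * 827^1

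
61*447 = 27267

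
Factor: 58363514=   2^1 * 11^1 * 31^1*85577^1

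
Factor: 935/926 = 2^ ( - 1)*5^1*11^1*17^1*463^(-1)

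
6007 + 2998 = 9005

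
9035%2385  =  1880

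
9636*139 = 1339404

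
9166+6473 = 15639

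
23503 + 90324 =113827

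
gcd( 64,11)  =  1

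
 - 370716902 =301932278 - 672649180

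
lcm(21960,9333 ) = 373320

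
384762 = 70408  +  314354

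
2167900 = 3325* 652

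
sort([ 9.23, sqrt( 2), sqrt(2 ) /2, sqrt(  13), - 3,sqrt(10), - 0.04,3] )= [  -  3, - 0.04,sqrt( 2) /2,sqrt ( 2), 3, sqrt( 10),  sqrt( 13), 9.23] 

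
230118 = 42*5479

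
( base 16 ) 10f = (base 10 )271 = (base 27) a1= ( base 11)227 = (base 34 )7X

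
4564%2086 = 392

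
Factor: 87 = 3^1 * 29^1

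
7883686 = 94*83869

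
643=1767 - 1124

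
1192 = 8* 149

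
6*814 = 4884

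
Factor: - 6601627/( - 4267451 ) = 17^2 * 53^1*431^1 * 4267451^( - 1) 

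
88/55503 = 88/55503 = 0.00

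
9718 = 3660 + 6058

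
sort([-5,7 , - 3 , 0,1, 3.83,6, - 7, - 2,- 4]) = [  -  7,  -  5, - 4,-3, - 2 , 0,  1,3.83 , 6,7]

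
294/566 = 147/283 = 0.52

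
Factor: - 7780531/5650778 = - 2^( - 1 )*7^( - 2)*11^1 * 23^( - 2 ) *109^ ( - 1 )* 707321^1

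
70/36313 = 70/36313 = 0.00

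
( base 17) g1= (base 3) 101010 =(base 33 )89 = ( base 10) 273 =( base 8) 421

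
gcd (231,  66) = 33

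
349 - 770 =-421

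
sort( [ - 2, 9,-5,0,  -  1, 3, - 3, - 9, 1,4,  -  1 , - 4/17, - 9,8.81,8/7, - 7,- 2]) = [ - 9,- 9,-7,  -  5,-3,-2,-2,-1 , - 1,- 4/17,0,  1, 8/7,  3,4, 8.81, 9 ]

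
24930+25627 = 50557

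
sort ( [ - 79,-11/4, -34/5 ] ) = [- 79,  -  34/5,-11/4]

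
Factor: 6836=2^2*1709^1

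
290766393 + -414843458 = - 124077065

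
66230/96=689 + 43/48 =689.90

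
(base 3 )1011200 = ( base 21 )1JF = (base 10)855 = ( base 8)1527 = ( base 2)1101010111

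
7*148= 1036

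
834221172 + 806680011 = 1640901183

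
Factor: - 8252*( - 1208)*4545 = 45306450720 = 2^5 * 3^2 * 5^1*101^1*151^1 * 2063^1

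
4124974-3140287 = 984687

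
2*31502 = 63004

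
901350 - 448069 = 453281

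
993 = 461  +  532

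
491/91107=491/91107= 0.01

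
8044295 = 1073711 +6970584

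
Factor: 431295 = 3^1*5^1*28753^1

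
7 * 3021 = 21147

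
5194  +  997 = 6191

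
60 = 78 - 18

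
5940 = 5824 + 116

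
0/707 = 0 = 0.00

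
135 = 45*3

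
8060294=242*33307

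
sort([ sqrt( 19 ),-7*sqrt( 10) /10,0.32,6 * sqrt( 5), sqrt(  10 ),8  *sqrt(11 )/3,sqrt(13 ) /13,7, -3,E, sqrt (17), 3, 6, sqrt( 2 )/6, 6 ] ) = [ - 3, - 7 * sqrt(10 )/10,sqrt(2) /6,sqrt( 13 ) /13, 0.32,E,  3, sqrt(10),sqrt( 17), sqrt( 19), 6,6, 7,8*sqrt( 11)/3,6*sqrt(5 )]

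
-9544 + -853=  - 10397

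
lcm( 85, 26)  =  2210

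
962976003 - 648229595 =314746408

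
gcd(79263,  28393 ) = 1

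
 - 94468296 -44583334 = -139051630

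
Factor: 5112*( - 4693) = -2^3*3^2*13^1 * 19^2*71^1 =- 23990616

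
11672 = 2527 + 9145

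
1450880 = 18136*80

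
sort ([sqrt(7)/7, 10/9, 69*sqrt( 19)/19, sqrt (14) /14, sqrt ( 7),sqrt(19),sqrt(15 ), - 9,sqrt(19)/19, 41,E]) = [  -  9,sqrt(19) /19, sqrt( 14 ) /14, sqrt(  7)/7,  10/9,sqrt( 7), E, sqrt (15),sqrt(19),69*sqrt( 19 ) /19,41 ] 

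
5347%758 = 41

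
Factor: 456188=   2^2 *59^1*1933^1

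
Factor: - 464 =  - 2^4*29^1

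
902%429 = 44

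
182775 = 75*2437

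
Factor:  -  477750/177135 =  - 650/241 = - 2^1*5^2*13^1*241^( - 1 )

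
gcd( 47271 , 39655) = 7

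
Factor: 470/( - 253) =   -  2^1*5^1*11^ (- 1)*23^( - 1 ) * 47^1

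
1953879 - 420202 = 1533677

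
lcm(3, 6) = 6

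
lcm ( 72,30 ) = 360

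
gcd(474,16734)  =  6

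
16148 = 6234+9914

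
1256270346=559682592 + 696587754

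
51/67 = 51/67= 0.76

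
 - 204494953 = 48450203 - 252945156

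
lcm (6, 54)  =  54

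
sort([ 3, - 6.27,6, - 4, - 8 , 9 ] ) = [ - 8, - 6.27, - 4, 3, 6, 9 ]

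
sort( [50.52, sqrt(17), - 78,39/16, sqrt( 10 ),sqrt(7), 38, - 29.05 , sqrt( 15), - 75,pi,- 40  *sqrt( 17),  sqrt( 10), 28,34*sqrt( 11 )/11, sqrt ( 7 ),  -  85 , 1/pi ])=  [ - 40*sqrt( 17), - 85, - 78, - 75, - 29.05 , 1/pi,39/16, sqrt( 7),  sqrt ( 7 ), pi,sqrt(10) , sqrt( 10),sqrt( 15),sqrt(17),34*sqrt(11 ) /11, 28, 38 , 50.52 ]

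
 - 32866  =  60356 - 93222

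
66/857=66/857 = 0.08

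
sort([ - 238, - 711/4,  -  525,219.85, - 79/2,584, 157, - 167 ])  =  [-525, - 238, - 711/4, - 167, - 79/2, 157,  219.85,584]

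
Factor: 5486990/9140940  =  548699/914094 = 2^( - 1)*3^( - 2)*43^( - 1) *193^1*1181^( - 1) * 2843^1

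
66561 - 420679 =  - 354118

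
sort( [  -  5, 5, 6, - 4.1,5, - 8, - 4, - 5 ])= [ - 8, - 5, - 5, - 4.1, - 4, 5, 5, 6 ]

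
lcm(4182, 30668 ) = 92004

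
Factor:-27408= - 2^4*3^1*571^1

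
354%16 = 2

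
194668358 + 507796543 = 702464901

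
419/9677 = 419/9677=0.04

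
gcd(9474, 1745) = 1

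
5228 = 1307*4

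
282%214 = 68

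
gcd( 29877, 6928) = 433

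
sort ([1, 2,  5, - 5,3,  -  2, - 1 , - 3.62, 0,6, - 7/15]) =[ - 5, - 3.62, - 2,-1,-7/15,0, 1,2,3,5,6 ] 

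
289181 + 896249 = 1185430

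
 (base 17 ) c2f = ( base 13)17A7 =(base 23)6EL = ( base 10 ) 3517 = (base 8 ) 6675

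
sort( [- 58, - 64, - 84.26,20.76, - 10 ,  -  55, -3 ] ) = [ - 84.26,-64, - 58 ,  -  55,- 10, - 3, 20.76 ] 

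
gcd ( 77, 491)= 1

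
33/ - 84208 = - 1+84175/84208 = -0.00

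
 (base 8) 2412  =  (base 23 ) 2a2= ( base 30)1D0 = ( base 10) 1290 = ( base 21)2j9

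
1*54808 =54808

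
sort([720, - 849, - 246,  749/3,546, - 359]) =[ - 849, - 359,-246,749/3 , 546 , 720]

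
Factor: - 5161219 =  - 7^2*105331^1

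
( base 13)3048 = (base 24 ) bd3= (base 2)1100111111011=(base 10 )6651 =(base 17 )1604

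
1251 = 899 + 352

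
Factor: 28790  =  2^1 * 5^1*2879^1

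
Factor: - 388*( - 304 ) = 2^6*19^1 * 97^1 = 117952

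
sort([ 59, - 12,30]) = [ - 12, 30, 59]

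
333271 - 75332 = 257939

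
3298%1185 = 928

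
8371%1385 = 61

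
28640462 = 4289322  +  24351140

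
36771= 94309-57538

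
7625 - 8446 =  - 821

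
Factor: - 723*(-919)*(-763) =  - 506965431 = - 3^1*7^1* 109^1*241^1*919^1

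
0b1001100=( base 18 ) 44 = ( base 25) 31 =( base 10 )76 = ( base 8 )114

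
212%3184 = 212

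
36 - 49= - 13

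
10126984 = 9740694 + 386290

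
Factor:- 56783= -56783^1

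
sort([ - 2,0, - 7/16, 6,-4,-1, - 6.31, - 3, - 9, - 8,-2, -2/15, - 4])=[ - 9,- 8, - 6.31, - 4,-4 , - 3, - 2 , - 2,-1, - 7/16,-2/15,0, 6]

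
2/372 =1/186 = 0.01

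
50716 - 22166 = 28550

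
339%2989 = 339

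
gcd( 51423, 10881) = 3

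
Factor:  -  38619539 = -7^1*5517077^1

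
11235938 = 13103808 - 1867870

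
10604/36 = 294 + 5/9= 294.56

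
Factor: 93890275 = 5^2*37^1*101503^1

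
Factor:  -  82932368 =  - 2^4*439^1*11807^1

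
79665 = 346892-267227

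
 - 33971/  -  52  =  653+15/52 = 653.29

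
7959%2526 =381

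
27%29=27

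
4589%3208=1381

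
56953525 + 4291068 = 61244593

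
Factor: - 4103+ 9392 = 3^1 * 41^1 * 43^1 = 5289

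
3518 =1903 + 1615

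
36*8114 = 292104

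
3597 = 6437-2840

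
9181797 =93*98729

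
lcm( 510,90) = 1530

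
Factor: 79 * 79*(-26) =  - 2^1*13^1*79^2 = - 162266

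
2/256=1/128 = 0.01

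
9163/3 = 3054 + 1/3 = 3054.33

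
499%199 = 101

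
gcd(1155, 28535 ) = 5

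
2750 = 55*50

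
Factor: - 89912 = - 2^3*11239^1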